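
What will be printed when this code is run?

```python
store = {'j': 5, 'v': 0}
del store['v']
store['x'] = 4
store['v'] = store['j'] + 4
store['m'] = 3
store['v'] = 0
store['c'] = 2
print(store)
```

del 'v' → {'j': 5}
store['x'] = 4 → {'j': 5, 'x': 4}
store['v'] = store['j']+4 = 9 → {'j': 5, 'x': 4, 'v': 9}
store['m'] = 3 → {'j': 5, 'x': 4, 'v': 9, 'm': 3}
store['v'] = 0 → {'j': 5, 'x': 4, 'v': 0, 'm': 3}
store['c'] = 2 → {'j': 5, 'x': 4, 'v': 0, 'm': 3, 'c': 2}

{'j': 5, 'x': 4, 'v': 0, 'm': 3, 'c': 2}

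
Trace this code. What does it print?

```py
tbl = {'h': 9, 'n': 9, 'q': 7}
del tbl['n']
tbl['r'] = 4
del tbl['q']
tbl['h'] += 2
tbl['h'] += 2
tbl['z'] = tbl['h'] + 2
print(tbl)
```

{'h': 13, 'r': 4, 'z': 15}

del 'n' → {'h': 9, 'q': 7}
tbl['r'] = 4 → {'h': 9, 'q': 7, 'r': 4}
del 'q' → {'h': 9, 'r': 4}
tbl['h'] = 9+2 = 11 → {'h': 11, 'r': 4}
tbl['h'] = 11+2 = 13 → {'h': 13, 'r': 4}
tbl['z'] = tbl['h']+2 = 15 → {'h': 13, 'r': 4, 'z': 15}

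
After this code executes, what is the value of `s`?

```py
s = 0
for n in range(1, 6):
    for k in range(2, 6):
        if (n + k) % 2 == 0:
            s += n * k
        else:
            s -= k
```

74

n=1,k=2: odd sum, s = 0-2 = -2
n=1,k=3: even sum, s = (-2)+3 = 1
n=1,k=4: odd sum, s = 1-4 = -3
n=1,k=5: even sum, s = (-3)+5 = 2
n=2,k=2: even sum, s = 2+4 = 6
n=2,k=3: odd sum, s = 6-3 = 3
n=2,k=4: even sum, s = 3+8 = 11
n=2,k=5: odd sum, s = 11-5 = 6
n=3,k=2: odd sum, s = 6-2 = 4
n=3,k=3: even sum, s = 4+9 = 13
n=3,k=4: odd sum, s = 13-4 = 9
n=3,k=5: even sum, s = 9+15 = 24
n=4,k=2: even sum, s = 24+8 = 32
n=4,k=3: odd sum, s = 32-3 = 29
n=4,k=4: even sum, s = 29+16 = 45
n=4,k=5: odd sum, s = 45-5 = 40
n=5,k=2: odd sum, s = 40-2 = 38
n=5,k=3: even sum, s = 38+15 = 53
n=5,k=4: odd sum, s = 53-4 = 49
n=5,k=5: even sum, s = 49+25 = 74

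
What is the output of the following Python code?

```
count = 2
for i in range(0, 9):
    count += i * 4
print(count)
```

146

i=0: count = 2+0*4 = 2
i=1: count = 2+1*4 = 6
i=2: count = 6+2*4 = 14
i=3: count = 14+3*4 = 26
i=4: count = 26+4*4 = 42
i=5: count = 42+5*4 = 62
i=6: count = 62+6*4 = 86
i=7: count = 86+7*4 = 114
i=8: count = 114+8*4 = 146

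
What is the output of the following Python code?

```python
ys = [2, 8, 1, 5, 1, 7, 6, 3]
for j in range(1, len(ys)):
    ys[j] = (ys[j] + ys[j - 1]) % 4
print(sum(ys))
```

j=1: ys[1] = (8+2)%4 = 2 → [2, 2, 1, 5, 1, 7, 6, 3]
j=2: ys[2] = (1+2)%4 = 3 → [2, 2, 3, 5, 1, 7, 6, 3]
j=3: ys[3] = (5+3)%4 = 0 → [2, 2, 3, 0, 1, 7, 6, 3]
j=4: ys[4] = (1+0)%4 = 1 → [2, 2, 3, 0, 1, 7, 6, 3]
j=5: ys[5] = (7+1)%4 = 0 → [2, 2, 3, 0, 1, 0, 6, 3]
j=6: ys[6] = (6+0)%4 = 2 → [2, 2, 3, 0, 1, 0, 2, 3]
j=7: ys[7] = (3+2)%4 = 1 → [2, 2, 3, 0, 1, 0, 2, 1]
sum = 11

11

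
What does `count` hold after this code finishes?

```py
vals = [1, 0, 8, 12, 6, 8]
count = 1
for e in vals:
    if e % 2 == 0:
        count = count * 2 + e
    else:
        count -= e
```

132

e=1: not even, count = 1-1 = 0
e=0: even, count = 0*2+0 = 0
e=8: even, count = 0*2+8 = 8
e=12: even, count = 8*2+12 = 28
e=6: even, count = 28*2+6 = 62
e=8: even, count = 62*2+8 = 132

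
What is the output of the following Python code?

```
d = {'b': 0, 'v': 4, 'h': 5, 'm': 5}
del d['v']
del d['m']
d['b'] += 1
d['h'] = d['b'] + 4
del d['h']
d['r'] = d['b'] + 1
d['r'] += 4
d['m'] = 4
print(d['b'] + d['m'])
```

5

del 'v' → {'b': 0, 'h': 5, 'm': 5}
del 'm' → {'b': 0, 'h': 5}
d['b'] = 0+1 = 1 → {'b': 1, 'h': 5}
d['h'] = d['b']+4 = 5 → {'b': 1, 'h': 5}
del 'h' → {'b': 1}
d['r'] = d['b']+1 = 2 → {'b': 1, 'r': 2}
d['r'] = 2+4 = 6 → {'b': 1, 'r': 6}
d['m'] = 4 → {'b': 1, 'r': 6, 'm': 4}
d['b']+d['m'] = 1+4 = 5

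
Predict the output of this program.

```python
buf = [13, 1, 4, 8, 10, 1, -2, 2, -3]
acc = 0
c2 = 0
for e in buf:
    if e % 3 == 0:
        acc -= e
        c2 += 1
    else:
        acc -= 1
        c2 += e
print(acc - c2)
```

-43

e=13: not %3==0, acc = 0-1 = -1; c2=13
e=1: not %3==0, acc = (-1)-1 = -2; c2=14
e=4: not %3==0, acc = (-2)-1 = -3; c2=18
e=8: not %3==0, acc = (-3)-1 = -4; c2=26
e=10: not %3==0, acc = (-4)-1 = -5; c2=36
e=1: not %3==0, acc = (-5)-1 = -6; c2=37
e=-2: not %3==0, acc = (-6)-1 = -7; c2=35
e=2: not %3==0, acc = (-7)-1 = -8; c2=37
e=-3: %3==0, acc = (-8)-(-3) = -5; c2=38
acc-c2 = (-5)-38 = -43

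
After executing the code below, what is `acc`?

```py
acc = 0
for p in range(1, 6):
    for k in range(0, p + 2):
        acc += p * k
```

p=1,k=0: acc = 0+0 = 0
p=1,k=1: acc = 0+1 = 1
p=1,k=2: acc = 1+2 = 3
p=2,k=0: acc = 3+0 = 3
p=2,k=1: acc = 3+2 = 5
p=2,k=2: acc = 5+4 = 9
p=2,k=3: acc = 9+6 = 15
p=3,k=0: acc = 15+0 = 15
p=3,k=1: acc = 15+3 = 18
p=3,k=2: acc = 18+6 = 24
p=3,k=3: acc = 24+9 = 33
p=3,k=4: acc = 33+12 = 45
p=4,k=0: acc = 45+0 = 45
p=4,k=1: acc = 45+4 = 49
p=4,k=2: acc = 49+8 = 57
p=4,k=3: acc = 57+12 = 69
p=4,k=4: acc = 69+16 = 85
p=4,k=5: acc = 85+20 = 105
p=5,k=0: acc = 105+0 = 105
p=5,k=1: acc = 105+5 = 110
p=5,k=2: acc = 110+10 = 120
p=5,k=3: acc = 120+15 = 135
p=5,k=4: acc = 135+20 = 155
p=5,k=5: acc = 155+25 = 180
p=5,k=6: acc = 180+30 = 210

210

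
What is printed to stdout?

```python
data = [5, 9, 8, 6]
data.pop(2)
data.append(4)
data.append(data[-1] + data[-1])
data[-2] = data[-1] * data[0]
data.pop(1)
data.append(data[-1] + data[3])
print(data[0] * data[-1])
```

pop(2) removes 8 → [5, 9, 6]
append 4 → [5, 9, 6, 4]
append data[-1]+data[-1] = 4+4 = 8 → [5, 9, 6, 4, 8]
data[-2] = data[-1]*data[0] = 8*5 = 40 → [5, 9, 6, 40, 8]
pop(1) removes 9 → [5, 6, 40, 8]
append data[-1]+data[3] = 8+8 = 16 → [5, 6, 40, 8, 16]
data[0]*data[-1] = 5*16 = 80

80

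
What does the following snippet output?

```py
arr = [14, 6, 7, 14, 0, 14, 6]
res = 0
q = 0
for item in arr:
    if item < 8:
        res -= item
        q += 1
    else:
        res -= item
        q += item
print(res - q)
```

-107

item=14: not <8, res = 0-14 = -14; q=14
item=6: <8, res = (-14)-6 = -20; q=15
item=7: <8, res = (-20)-7 = -27; q=16
item=14: not <8, res = (-27)-14 = -41; q=30
item=0: <8, res = (-41)-0 = -41; q=31
item=14: not <8, res = (-41)-14 = -55; q=45
item=6: <8, res = (-55)-6 = -61; q=46
res-q = (-61)-46 = -107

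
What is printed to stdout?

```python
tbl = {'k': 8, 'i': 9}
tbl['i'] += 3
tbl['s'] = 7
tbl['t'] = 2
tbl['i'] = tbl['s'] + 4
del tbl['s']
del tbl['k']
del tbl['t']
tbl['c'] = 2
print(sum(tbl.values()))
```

13

tbl['i'] = 9+3 = 12 → {'k': 8, 'i': 12}
tbl['s'] = 7 → {'k': 8, 'i': 12, 's': 7}
tbl['t'] = 2 → {'k': 8, 'i': 12, 's': 7, 't': 2}
tbl['i'] = tbl['s']+4 = 11 → {'k': 8, 'i': 11, 's': 7, 't': 2}
del 's' → {'k': 8, 'i': 11, 't': 2}
del 'k' → {'i': 11, 't': 2}
del 't' → {'i': 11}
tbl['c'] = 2 → {'i': 11, 'c': 2}
sum of values = 13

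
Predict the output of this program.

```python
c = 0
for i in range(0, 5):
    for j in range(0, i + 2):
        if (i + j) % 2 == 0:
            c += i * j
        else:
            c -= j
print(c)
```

i=0,j=0: even sum, c = 0+0 = 0
i=0,j=1: odd sum, c = 0-1 = -1
i=1,j=0: odd sum, c = (-1)-0 = -1
i=1,j=1: even sum, c = (-1)+1 = 0
i=1,j=2: odd sum, c = 0-2 = -2
i=2,j=0: even sum, c = (-2)+0 = -2
i=2,j=1: odd sum, c = (-2)-1 = -3
i=2,j=2: even sum, c = (-3)+4 = 1
i=2,j=3: odd sum, c = 1-3 = -2
i=3,j=0: odd sum, c = (-2)-0 = -2
i=3,j=1: even sum, c = (-2)+3 = 1
i=3,j=2: odd sum, c = 1-2 = -1
i=3,j=3: even sum, c = (-1)+9 = 8
i=3,j=4: odd sum, c = 8-4 = 4
i=4,j=0: even sum, c = 4+0 = 4
i=4,j=1: odd sum, c = 4-1 = 3
i=4,j=2: even sum, c = 3+8 = 11
i=4,j=3: odd sum, c = 11-3 = 8
i=4,j=4: even sum, c = 8+16 = 24
i=4,j=5: odd sum, c = 24-5 = 19

19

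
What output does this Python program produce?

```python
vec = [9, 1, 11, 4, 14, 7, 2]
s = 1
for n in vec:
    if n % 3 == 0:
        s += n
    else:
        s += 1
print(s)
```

16

n=9: %3==0, s = 1+9 = 10
n=1: not %3==0, s = 10+1 = 11
n=11: not %3==0, s = 11+1 = 12
n=4: not %3==0, s = 12+1 = 13
n=14: not %3==0, s = 13+1 = 14
n=7: not %3==0, s = 14+1 = 15
n=2: not %3==0, s = 15+1 = 16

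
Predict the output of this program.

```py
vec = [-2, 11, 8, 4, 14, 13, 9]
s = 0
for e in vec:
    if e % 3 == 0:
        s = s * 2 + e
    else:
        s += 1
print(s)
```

21

e=-2: not %3==0, s = 0+1 = 1
e=11: not %3==0, s = 1+1 = 2
e=8: not %3==0, s = 2+1 = 3
e=4: not %3==0, s = 3+1 = 4
e=14: not %3==0, s = 4+1 = 5
e=13: not %3==0, s = 5+1 = 6
e=9: %3==0, s = 6*2+9 = 21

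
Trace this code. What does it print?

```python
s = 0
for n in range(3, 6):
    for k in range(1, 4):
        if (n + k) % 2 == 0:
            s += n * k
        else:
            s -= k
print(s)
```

32

n=3,k=1: even sum, s = 0+3 = 3
n=3,k=2: odd sum, s = 3-2 = 1
n=3,k=3: even sum, s = 1+9 = 10
n=4,k=1: odd sum, s = 10-1 = 9
n=4,k=2: even sum, s = 9+8 = 17
n=4,k=3: odd sum, s = 17-3 = 14
n=5,k=1: even sum, s = 14+5 = 19
n=5,k=2: odd sum, s = 19-2 = 17
n=5,k=3: even sum, s = 17+15 = 32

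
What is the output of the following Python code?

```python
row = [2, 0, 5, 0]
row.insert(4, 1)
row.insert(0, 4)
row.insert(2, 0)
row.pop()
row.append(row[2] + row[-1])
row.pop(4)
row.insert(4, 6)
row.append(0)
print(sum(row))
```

12

insert 1 at 4 → [2, 0, 5, 0, 1]
insert 4 at 0 → [4, 2, 0, 5, 0, 1]
insert 0 at 2 → [4, 2, 0, 0, 5, 0, 1]
pop() removes 1 → [4, 2, 0, 0, 5, 0]
append row[2]+row[-1] = 0+0 = 0 → [4, 2, 0, 0, 5, 0, 0]
pop(4) removes 5 → [4, 2, 0, 0, 0, 0]
insert 6 at 4 → [4, 2, 0, 0, 6, 0, 0]
append 0 → [4, 2, 0, 0, 6, 0, 0, 0]
sum = 12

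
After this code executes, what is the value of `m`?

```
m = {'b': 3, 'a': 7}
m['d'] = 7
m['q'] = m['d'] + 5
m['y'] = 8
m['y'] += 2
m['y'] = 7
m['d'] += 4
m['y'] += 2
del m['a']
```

m['d'] = 7 → {'b': 3, 'a': 7, 'd': 7}
m['q'] = m['d']+5 = 12 → {'b': 3, 'a': 7, 'd': 7, 'q': 12}
m['y'] = 8 → {'b': 3, 'a': 7, 'd': 7, 'q': 12, 'y': 8}
m['y'] = 8+2 = 10 → {'b': 3, 'a': 7, 'd': 7, 'q': 12, 'y': 10}
m['y'] = 7 → {'b': 3, 'a': 7, 'd': 7, 'q': 12, 'y': 7}
m['d'] = 7+4 = 11 → {'b': 3, 'a': 7, 'd': 11, 'q': 12, 'y': 7}
m['y'] = 7+2 = 9 → {'b': 3, 'a': 7, 'd': 11, 'q': 12, 'y': 9}
del 'a' → {'b': 3, 'd': 11, 'q': 12, 'y': 9}

{'b': 3, 'd': 11, 'q': 12, 'y': 9}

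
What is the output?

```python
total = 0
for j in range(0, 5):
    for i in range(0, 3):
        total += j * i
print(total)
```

30

j=0,i=0: total = 0+0 = 0
j=0,i=1: total = 0+0 = 0
j=0,i=2: total = 0+0 = 0
j=1,i=0: total = 0+0 = 0
j=1,i=1: total = 0+1 = 1
j=1,i=2: total = 1+2 = 3
j=2,i=0: total = 3+0 = 3
j=2,i=1: total = 3+2 = 5
j=2,i=2: total = 5+4 = 9
j=3,i=0: total = 9+0 = 9
j=3,i=1: total = 9+3 = 12
j=3,i=2: total = 12+6 = 18
j=4,i=0: total = 18+0 = 18
j=4,i=1: total = 18+4 = 22
j=4,i=2: total = 22+8 = 30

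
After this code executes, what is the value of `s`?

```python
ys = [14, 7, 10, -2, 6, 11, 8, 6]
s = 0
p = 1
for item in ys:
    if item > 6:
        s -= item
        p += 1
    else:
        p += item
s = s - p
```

-66

item=14: >6, s = 0-14 = -14; p=2
item=7: >6, s = (-14)-7 = -21; p=3
item=10: >6, s = (-21)-10 = -31; p=4
item=-2: not >6; p=2
item=6: not >6; p=8
item=11: >6, s = (-31)-11 = -42; p=9
item=8: >6, s = (-42)-8 = -50; p=10
item=6: not >6; p=16
s-p = (-50)-16 = -66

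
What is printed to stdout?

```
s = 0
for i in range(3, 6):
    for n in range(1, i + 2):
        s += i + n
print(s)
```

i=3,n=1: s = 0+4 = 4
i=3,n=2: s = 4+5 = 9
i=3,n=3: s = 9+6 = 15
i=3,n=4: s = 15+7 = 22
i=4,n=1: s = 22+5 = 27
i=4,n=2: s = 27+6 = 33
i=4,n=3: s = 33+7 = 40
i=4,n=4: s = 40+8 = 48
i=4,n=5: s = 48+9 = 57
i=5,n=1: s = 57+6 = 63
i=5,n=2: s = 63+7 = 70
i=5,n=3: s = 70+8 = 78
i=5,n=4: s = 78+9 = 87
i=5,n=5: s = 87+10 = 97
i=5,n=6: s = 97+11 = 108

108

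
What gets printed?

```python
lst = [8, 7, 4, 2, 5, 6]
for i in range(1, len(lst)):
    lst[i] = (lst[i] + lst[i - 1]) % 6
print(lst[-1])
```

2

i=1: lst[1] = (7+8)%6 = 3 → [8, 3, 4, 2, 5, 6]
i=2: lst[2] = (4+3)%6 = 1 → [8, 3, 1, 2, 5, 6]
i=3: lst[3] = (2+1)%6 = 3 → [8, 3, 1, 3, 5, 6]
i=4: lst[4] = (5+3)%6 = 2 → [8, 3, 1, 3, 2, 6]
i=5: lst[5] = (6+2)%6 = 2 → [8, 3, 1, 3, 2, 2]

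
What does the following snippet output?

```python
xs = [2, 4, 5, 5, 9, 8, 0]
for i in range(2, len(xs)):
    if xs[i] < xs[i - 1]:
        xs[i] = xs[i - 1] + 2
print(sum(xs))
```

i=2: 5>=4, unchanged → [2, 4, 5, 5, 9, 8, 0]
i=3: 5>=5, unchanged → [2, 4, 5, 5, 9, 8, 0]
i=4: 9>=5, unchanged → [2, 4, 5, 5, 9, 8, 0]
i=5: 8<9, xs[5] = 9+2 = 11 → [2, 4, 5, 5, 9, 11, 0]
i=6: 0<11, xs[6] = 11+2 = 13 → [2, 4, 5, 5, 9, 11, 13]
sum = 49

49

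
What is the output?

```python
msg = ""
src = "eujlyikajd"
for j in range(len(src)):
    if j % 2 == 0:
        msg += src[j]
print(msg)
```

ejykj

j=0: add 'e' → 'e'
j=1: skip
j=2: add 'j' → 'ej'
j=3: skip
j=4: add 'y' → 'ejy'
j=5: skip
j=6: add 'k' → 'ejyk'
j=7: skip
j=8: add 'j' → 'ejykj'
j=9: skip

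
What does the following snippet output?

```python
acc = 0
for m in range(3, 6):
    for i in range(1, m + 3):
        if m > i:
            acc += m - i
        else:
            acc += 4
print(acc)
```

55

m=3,i=1: 3>1, acc = 0+2 = 2
m=3,i=2: 3>2, acc = 2+1 = 3
m=3,i=3: not 3>3, acc = 3+4 = 7
m=3,i=4: not 3>4, acc = 7+4 = 11
m=3,i=5: not 3>5, acc = 11+4 = 15
m=4,i=1: 4>1, acc = 15+3 = 18
m=4,i=2: 4>2, acc = 18+2 = 20
m=4,i=3: 4>3, acc = 20+1 = 21
m=4,i=4: not 4>4, acc = 21+4 = 25
m=4,i=5: not 4>5, acc = 25+4 = 29
m=4,i=6: not 4>6, acc = 29+4 = 33
m=5,i=1: 5>1, acc = 33+4 = 37
m=5,i=2: 5>2, acc = 37+3 = 40
m=5,i=3: 5>3, acc = 40+2 = 42
m=5,i=4: 5>4, acc = 42+1 = 43
m=5,i=5: not 5>5, acc = 43+4 = 47
m=5,i=6: not 5>6, acc = 47+4 = 51
m=5,i=7: not 5>7, acc = 51+4 = 55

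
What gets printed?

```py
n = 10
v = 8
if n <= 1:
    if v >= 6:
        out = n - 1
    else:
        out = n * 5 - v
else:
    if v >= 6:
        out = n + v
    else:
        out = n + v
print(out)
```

n=10, v=8
n <= 1 is False; v >= 6 is True
→ out = n + v = 18

18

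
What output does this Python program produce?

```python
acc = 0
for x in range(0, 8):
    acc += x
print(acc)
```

x=0: acc = 0+0 = 0
x=1: acc = 0+1 = 1
x=2: acc = 1+2 = 3
x=3: acc = 3+3 = 6
x=4: acc = 6+4 = 10
x=5: acc = 10+5 = 15
x=6: acc = 15+6 = 21
x=7: acc = 21+7 = 28

28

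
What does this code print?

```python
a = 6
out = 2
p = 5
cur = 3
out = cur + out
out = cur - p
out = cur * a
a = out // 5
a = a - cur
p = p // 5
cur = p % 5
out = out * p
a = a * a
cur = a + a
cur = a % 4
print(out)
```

out = 3+2 = 5
out = 3-5 = -2
out = 3*6 = 18
a = 18//5 = 3
a = 3-3 = 0
p = 5//5 = 1
cur = 1%5 = 1
out = 18*1 = 18
a = 0*0 = 0
cur = 0+0 = 0
cur = 0%4 = 0

18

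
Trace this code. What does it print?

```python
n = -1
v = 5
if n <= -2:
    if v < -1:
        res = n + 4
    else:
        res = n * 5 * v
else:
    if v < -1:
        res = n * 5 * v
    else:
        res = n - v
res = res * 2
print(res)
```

-12

n=-1, v=5
n <= -2 is False; v < -1 is False
→ res = n - v = -6
res = (-6)*2 = -12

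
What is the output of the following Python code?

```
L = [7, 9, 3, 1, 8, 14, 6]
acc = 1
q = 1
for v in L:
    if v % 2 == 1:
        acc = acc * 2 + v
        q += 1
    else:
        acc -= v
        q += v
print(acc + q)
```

v=7: odd, acc = 1*2+7 = 9; q=2
v=9: odd, acc = 9*2+9 = 27; q=3
v=3: odd, acc = 27*2+3 = 57; q=4
v=1: odd, acc = 57*2+1 = 115; q=5
v=8: not odd, acc = 115-8 = 107; q=13
v=14: not odd, acc = 107-14 = 93; q=27
v=6: not odd, acc = 93-6 = 87; q=33
acc+q = 87+33 = 120

120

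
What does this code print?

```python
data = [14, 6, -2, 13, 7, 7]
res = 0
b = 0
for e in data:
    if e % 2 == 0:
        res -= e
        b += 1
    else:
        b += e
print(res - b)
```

e=14: even, res = 0-14 = -14; b=1
e=6: even, res = (-14)-6 = -20; b=2
e=-2: even, res = (-20)-(-2) = -18; b=3
e=13: not even; b=16
e=7: not even; b=23
e=7: not even; b=30
res-b = (-18)-30 = -48

-48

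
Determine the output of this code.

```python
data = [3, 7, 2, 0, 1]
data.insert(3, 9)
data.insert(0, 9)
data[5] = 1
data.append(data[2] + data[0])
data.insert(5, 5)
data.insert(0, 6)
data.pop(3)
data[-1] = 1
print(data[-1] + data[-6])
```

insert 9 at 3 → [3, 7, 2, 9, 0, 1]
insert 9 at 0 → [9, 3, 7, 2, 9, 0, 1]
data[5] = 1 → [9, 3, 7, 2, 9, 1, 1]
append data[2]+data[0] = 7+9 = 16 → [9, 3, 7, 2, 9, 1, 1, 16]
insert 5 at 5 → [9, 3, 7, 2, 9, 5, 1, 1, 16]
insert 6 at 0 → [6, 9, 3, 7, 2, 9, 5, 1, 1, 16]
pop(3) removes 7 → [6, 9, 3, 2, 9, 5, 1, 1, 16]
data[-1] = 1 → [6, 9, 3, 2, 9, 5, 1, 1, 1]
data[-1]+data[-6] = 1+2 = 3

3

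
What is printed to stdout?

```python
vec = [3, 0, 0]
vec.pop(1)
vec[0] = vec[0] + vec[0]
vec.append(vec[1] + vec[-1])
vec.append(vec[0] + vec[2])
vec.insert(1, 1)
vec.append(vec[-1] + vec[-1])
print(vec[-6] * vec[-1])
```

72

pop(1) removes 0 → [3, 0]
vec[0] = vec[0]+vec[0] = 3+3 = 6 → [6, 0]
append vec[1]+vec[-1] = 0+0 = 0 → [6, 0, 0]
append vec[0]+vec[2] = 6+0 = 6 → [6, 0, 0, 6]
insert 1 at 1 → [6, 1, 0, 0, 6]
append vec[-1]+vec[-1] = 6+6 = 12 → [6, 1, 0, 0, 6, 12]
vec[-6]*vec[-1] = 6*12 = 72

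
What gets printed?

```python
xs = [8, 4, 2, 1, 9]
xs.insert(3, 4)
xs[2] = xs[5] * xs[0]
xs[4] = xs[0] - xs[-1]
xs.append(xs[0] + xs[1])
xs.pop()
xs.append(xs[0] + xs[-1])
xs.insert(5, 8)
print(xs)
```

insert 4 at 3 → [8, 4, 2, 4, 1, 9]
xs[2] = xs[5]*xs[0] = 9*8 = 72 → [8, 4, 72, 4, 1, 9]
xs[4] = xs[0]-xs[-1] = 8-9 = -1 → [8, 4, 72, 4, -1, 9]
append xs[0]+xs[1] = 8+4 = 12 → [8, 4, 72, 4, -1, 9, 12]
pop() removes 12 → [8, 4, 72, 4, -1, 9]
append xs[0]+xs[-1] = 8+9 = 17 → [8, 4, 72, 4, -1, 9, 17]
insert 8 at 5 → [8, 4, 72, 4, -1, 8, 9, 17]

[8, 4, 72, 4, -1, 8, 9, 17]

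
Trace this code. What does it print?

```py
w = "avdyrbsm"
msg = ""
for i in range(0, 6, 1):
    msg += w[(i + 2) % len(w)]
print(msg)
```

i=0: add w[2]='d' → 'd'
i=1: add w[3]='y' → 'dy'
i=2: add w[4]='r' → 'dyr'
i=3: add w[5]='b' → 'dyrb'
i=4: add w[6]='s' → 'dyrbs'
i=5: add w[7]='m' → 'dyrbsm'

dyrbsm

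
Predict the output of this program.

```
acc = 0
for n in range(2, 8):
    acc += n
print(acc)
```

n=2: acc = 0+2 = 2
n=3: acc = 2+3 = 5
n=4: acc = 5+4 = 9
n=5: acc = 9+5 = 14
n=6: acc = 14+6 = 20
n=7: acc = 20+7 = 27

27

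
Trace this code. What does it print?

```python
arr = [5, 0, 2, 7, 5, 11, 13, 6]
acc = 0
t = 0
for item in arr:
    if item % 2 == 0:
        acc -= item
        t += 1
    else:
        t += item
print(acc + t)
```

36

item=5: not even; t=5
item=0: even, acc = 0-0 = 0; t=6
item=2: even, acc = 0-2 = -2; t=7
item=7: not even; t=14
item=5: not even; t=19
item=11: not even; t=30
item=13: not even; t=43
item=6: even, acc = (-2)-6 = -8; t=44
acc+t = (-8)+44 = 36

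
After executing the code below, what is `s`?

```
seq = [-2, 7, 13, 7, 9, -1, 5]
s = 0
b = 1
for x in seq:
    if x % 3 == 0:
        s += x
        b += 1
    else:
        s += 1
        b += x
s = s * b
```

465

x=-2: not %3==0, s = 0+1 = 1; b=-1
x=7: not %3==0, s = 1+1 = 2; b=6
x=13: not %3==0, s = 2+1 = 3; b=19
x=7: not %3==0, s = 3+1 = 4; b=26
x=9: %3==0, s = 4+9 = 13; b=27
x=-1: not %3==0, s = 13+1 = 14; b=26
x=5: not %3==0, s = 14+1 = 15; b=31
s*b = 15*31 = 465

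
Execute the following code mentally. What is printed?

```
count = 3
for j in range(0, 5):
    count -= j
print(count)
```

-7

j=0: count = 3-0 = 3
j=1: count = 3-1 = 2
j=2: count = 2-2 = 0
j=3: count = 0-3 = -3
j=4: count = (-3)-4 = -7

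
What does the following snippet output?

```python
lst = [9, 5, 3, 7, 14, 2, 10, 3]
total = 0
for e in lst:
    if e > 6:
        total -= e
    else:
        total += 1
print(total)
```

e=9: >6, total = 0-9 = -9
e=5: not >6, total = (-9)+1 = -8
e=3: not >6, total = (-8)+1 = -7
e=7: >6, total = (-7)-7 = -14
e=14: >6, total = (-14)-14 = -28
e=2: not >6, total = (-28)+1 = -27
e=10: >6, total = (-27)-10 = -37
e=3: not >6, total = (-37)+1 = -36

-36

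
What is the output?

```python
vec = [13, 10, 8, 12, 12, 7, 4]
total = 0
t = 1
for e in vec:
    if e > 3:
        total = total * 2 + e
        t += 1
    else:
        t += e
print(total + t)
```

e=13: >3, total = 0*2+13 = 13; t=2
e=10: >3, total = 13*2+10 = 36; t=3
e=8: >3, total = 36*2+8 = 80; t=4
e=12: >3, total = 80*2+12 = 172; t=5
e=12: >3, total = 172*2+12 = 356; t=6
e=7: >3, total = 356*2+7 = 719; t=7
e=4: >3, total = 719*2+4 = 1442; t=8
total+t = 1442+8 = 1450

1450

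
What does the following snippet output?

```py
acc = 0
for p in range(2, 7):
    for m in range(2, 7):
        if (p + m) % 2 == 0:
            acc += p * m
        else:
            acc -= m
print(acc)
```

160

p=2,m=2: even sum, acc = 0+4 = 4
p=2,m=3: odd sum, acc = 4-3 = 1
p=2,m=4: even sum, acc = 1+8 = 9
p=2,m=5: odd sum, acc = 9-5 = 4
p=2,m=6: even sum, acc = 4+12 = 16
p=3,m=2: odd sum, acc = 16-2 = 14
p=3,m=3: even sum, acc = 14+9 = 23
p=3,m=4: odd sum, acc = 23-4 = 19
p=3,m=5: even sum, acc = 19+15 = 34
p=3,m=6: odd sum, acc = 34-6 = 28
p=4,m=2: even sum, acc = 28+8 = 36
p=4,m=3: odd sum, acc = 36-3 = 33
p=4,m=4: even sum, acc = 33+16 = 49
p=4,m=5: odd sum, acc = 49-5 = 44
p=4,m=6: even sum, acc = 44+24 = 68
p=5,m=2: odd sum, acc = 68-2 = 66
p=5,m=3: even sum, acc = 66+15 = 81
p=5,m=4: odd sum, acc = 81-4 = 77
p=5,m=5: even sum, acc = 77+25 = 102
p=5,m=6: odd sum, acc = 102-6 = 96
p=6,m=2: even sum, acc = 96+12 = 108
p=6,m=3: odd sum, acc = 108-3 = 105
p=6,m=4: even sum, acc = 105+24 = 129
p=6,m=5: odd sum, acc = 129-5 = 124
p=6,m=6: even sum, acc = 124+36 = 160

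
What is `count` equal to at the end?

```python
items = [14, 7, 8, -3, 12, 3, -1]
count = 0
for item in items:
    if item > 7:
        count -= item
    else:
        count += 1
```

-30

item=14: >7, count = 0-14 = -14
item=7: not >7, count = (-14)+1 = -13
item=8: >7, count = (-13)-8 = -21
item=-3: not >7, count = (-21)+1 = -20
item=12: >7, count = (-20)-12 = -32
item=3: not >7, count = (-32)+1 = -31
item=-1: not >7, count = (-31)+1 = -30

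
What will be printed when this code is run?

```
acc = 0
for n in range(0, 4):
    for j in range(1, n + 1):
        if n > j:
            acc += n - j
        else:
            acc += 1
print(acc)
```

n=1,j=1: not 1>1, acc = 0+1 = 1
n=2,j=1: 2>1, acc = 1+1 = 2
n=2,j=2: not 2>2, acc = 2+1 = 3
n=3,j=1: 3>1, acc = 3+2 = 5
n=3,j=2: 3>2, acc = 5+1 = 6
n=3,j=3: not 3>3, acc = 6+1 = 7

7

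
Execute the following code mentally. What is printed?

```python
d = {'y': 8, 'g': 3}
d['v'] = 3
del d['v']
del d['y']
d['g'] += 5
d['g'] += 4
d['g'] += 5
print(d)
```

{'g': 17}

d['v'] = 3 → {'y': 8, 'g': 3, 'v': 3}
del 'v' → {'y': 8, 'g': 3}
del 'y' → {'g': 3}
d['g'] = 3+5 = 8 → {'g': 8}
d['g'] = 8+4 = 12 → {'g': 12}
d['g'] = 12+5 = 17 → {'g': 17}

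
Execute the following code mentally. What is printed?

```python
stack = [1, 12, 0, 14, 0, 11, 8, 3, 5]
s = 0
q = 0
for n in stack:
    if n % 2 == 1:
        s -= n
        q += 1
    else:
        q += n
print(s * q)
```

n=1: odd, s = 0-1 = -1; q=1
n=12: not odd; q=13
n=0: not odd; q=13
n=14: not odd; q=27
n=0: not odd; q=27
n=11: odd, s = (-1)-11 = -12; q=28
n=8: not odd; q=36
n=3: odd, s = (-12)-3 = -15; q=37
n=5: odd, s = (-15)-5 = -20; q=38
s*q = (-20)*38 = -760

-760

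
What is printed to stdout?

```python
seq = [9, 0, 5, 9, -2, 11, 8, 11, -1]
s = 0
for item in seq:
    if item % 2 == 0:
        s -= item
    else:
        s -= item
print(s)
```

item=9: not even, s = 0-9 = -9
item=0: even, s = (-9)-0 = -9
item=5: not even, s = (-9)-5 = -14
item=9: not even, s = (-14)-9 = -23
item=-2: even, s = (-23)-(-2) = -21
item=11: not even, s = (-21)-11 = -32
item=8: even, s = (-32)-8 = -40
item=11: not even, s = (-40)-11 = -51
item=-1: not even, s = (-51)-(-1) = -50

-50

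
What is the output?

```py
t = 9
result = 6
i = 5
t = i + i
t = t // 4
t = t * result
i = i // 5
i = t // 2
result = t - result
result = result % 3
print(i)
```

6

t = 5+5 = 10
t = 10//4 = 2
t = 2*6 = 12
i = 5//5 = 1
i = 12//2 = 6
result = 12-6 = 6
result = 6%3 = 0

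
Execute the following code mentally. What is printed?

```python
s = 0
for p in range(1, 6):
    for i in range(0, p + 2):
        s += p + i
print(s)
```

140

p=1,i=0: s = 0+1 = 1
p=1,i=1: s = 1+2 = 3
p=1,i=2: s = 3+3 = 6
p=2,i=0: s = 6+2 = 8
p=2,i=1: s = 8+3 = 11
p=2,i=2: s = 11+4 = 15
p=2,i=3: s = 15+5 = 20
p=3,i=0: s = 20+3 = 23
p=3,i=1: s = 23+4 = 27
p=3,i=2: s = 27+5 = 32
p=3,i=3: s = 32+6 = 38
p=3,i=4: s = 38+7 = 45
p=4,i=0: s = 45+4 = 49
p=4,i=1: s = 49+5 = 54
p=4,i=2: s = 54+6 = 60
p=4,i=3: s = 60+7 = 67
p=4,i=4: s = 67+8 = 75
p=4,i=5: s = 75+9 = 84
p=5,i=0: s = 84+5 = 89
p=5,i=1: s = 89+6 = 95
p=5,i=2: s = 95+7 = 102
p=5,i=3: s = 102+8 = 110
p=5,i=4: s = 110+9 = 119
p=5,i=5: s = 119+10 = 129
p=5,i=6: s = 129+11 = 140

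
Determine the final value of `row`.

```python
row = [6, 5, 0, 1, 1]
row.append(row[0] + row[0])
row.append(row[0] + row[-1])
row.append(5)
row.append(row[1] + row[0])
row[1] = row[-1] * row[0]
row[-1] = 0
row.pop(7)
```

[6, 66, 0, 1, 1, 12, 18, 0]

append row[0]+row[0] = 6+6 = 12 → [6, 5, 0, 1, 1, 12]
append row[0]+row[-1] = 6+12 = 18 → [6, 5, 0, 1, 1, 12, 18]
append 5 → [6, 5, 0, 1, 1, 12, 18, 5]
append row[1]+row[0] = 5+6 = 11 → [6, 5, 0, 1, 1, 12, 18, 5, 11]
row[1] = row[-1]*row[0] = 11*6 = 66 → [6, 66, 0, 1, 1, 12, 18, 5, 11]
row[-1] = 0 → [6, 66, 0, 1, 1, 12, 18, 5, 0]
pop(7) removes 5 → [6, 66, 0, 1, 1, 12, 18, 0]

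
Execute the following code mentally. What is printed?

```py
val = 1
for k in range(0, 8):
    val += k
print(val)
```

k=0: val = 1+0 = 1
k=1: val = 1+1 = 2
k=2: val = 2+2 = 4
k=3: val = 4+3 = 7
k=4: val = 7+4 = 11
k=5: val = 11+5 = 16
k=6: val = 16+6 = 22
k=7: val = 22+7 = 29

29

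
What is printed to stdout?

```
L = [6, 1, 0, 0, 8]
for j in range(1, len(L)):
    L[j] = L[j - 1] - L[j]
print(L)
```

j=1: L[1] = 6-1 = 5 → [6, 5, 0, 0, 8]
j=2: L[2] = 5-0 = 5 → [6, 5, 5, 0, 8]
j=3: L[3] = 5-0 = 5 → [6, 5, 5, 5, 8]
j=4: L[4] = 5-8 = -3 → [6, 5, 5, 5, -3]

[6, 5, 5, 5, -3]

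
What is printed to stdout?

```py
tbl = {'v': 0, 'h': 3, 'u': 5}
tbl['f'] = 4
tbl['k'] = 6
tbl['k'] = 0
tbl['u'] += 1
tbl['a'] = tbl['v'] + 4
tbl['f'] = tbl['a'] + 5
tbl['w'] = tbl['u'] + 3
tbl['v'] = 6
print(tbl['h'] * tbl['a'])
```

tbl['f'] = 4 → {'v': 0, 'h': 3, 'u': 5, 'f': 4}
tbl['k'] = 6 → {'v': 0, 'h': 3, 'u': 5, 'f': 4, 'k': 6}
tbl['k'] = 0 → {'v': 0, 'h': 3, 'u': 5, 'f': 4, 'k': 0}
tbl['u'] = 5+1 = 6 → {'v': 0, 'h': 3, 'u': 6, 'f': 4, 'k': 0}
tbl['a'] = tbl['v']+4 = 4 → {'v': 0, 'h': 3, 'u': 6, 'f': 4, 'k': 0, 'a': 4}
tbl['f'] = tbl['a']+5 = 9 → {'v': 0, 'h': 3, 'u': 6, 'f': 9, 'k': 0, 'a': 4}
tbl['w'] = tbl['u']+3 = 9 → {'v': 0, 'h': 3, 'u': 6, 'f': 9, 'k': 0, 'a': 4, 'w': 9}
tbl['v'] = 6 → {'v': 6, 'h': 3, 'u': 6, 'f': 9, 'k': 0, 'a': 4, 'w': 9}
tbl['h']*tbl['a'] = 3*4 = 12

12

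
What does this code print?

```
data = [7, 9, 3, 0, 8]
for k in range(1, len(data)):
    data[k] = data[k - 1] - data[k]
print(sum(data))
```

k=1: data[1] = 7-9 = -2 → [7, -2, 3, 0, 8]
k=2: data[2] = (-2)-3 = -5 → [7, -2, -5, 0, 8]
k=3: data[3] = (-5)-0 = -5 → [7, -2, -5, -5, 8]
k=4: data[4] = (-5)-8 = -13 → [7, -2, -5, -5, -13]
sum = -18

-18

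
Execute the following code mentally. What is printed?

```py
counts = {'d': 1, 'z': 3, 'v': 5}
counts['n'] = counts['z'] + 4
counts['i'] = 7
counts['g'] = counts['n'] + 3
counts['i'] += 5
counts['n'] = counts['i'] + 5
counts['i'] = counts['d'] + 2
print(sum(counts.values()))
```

counts['n'] = counts['z']+4 = 7 → {'d': 1, 'z': 3, 'v': 5, 'n': 7}
counts['i'] = 7 → {'d': 1, 'z': 3, 'v': 5, 'n': 7, 'i': 7}
counts['g'] = counts['n']+3 = 10 → {'d': 1, 'z': 3, 'v': 5, 'n': 7, 'i': 7, 'g': 10}
counts['i'] = 7+5 = 12 → {'d': 1, 'z': 3, 'v': 5, 'n': 7, 'i': 12, 'g': 10}
counts['n'] = counts['i']+5 = 17 → {'d': 1, 'z': 3, 'v': 5, 'n': 17, 'i': 12, 'g': 10}
counts['i'] = counts['d']+2 = 3 → {'d': 1, 'z': 3, 'v': 5, 'n': 17, 'i': 3, 'g': 10}
sum of values = 39

39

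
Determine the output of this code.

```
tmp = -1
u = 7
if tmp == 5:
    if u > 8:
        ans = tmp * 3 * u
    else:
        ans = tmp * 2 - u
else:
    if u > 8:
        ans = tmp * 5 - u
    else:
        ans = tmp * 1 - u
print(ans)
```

tmp=-1, u=7
tmp == 5 is False; u > 8 is False
→ ans = tmp * 1 - u = -8

-8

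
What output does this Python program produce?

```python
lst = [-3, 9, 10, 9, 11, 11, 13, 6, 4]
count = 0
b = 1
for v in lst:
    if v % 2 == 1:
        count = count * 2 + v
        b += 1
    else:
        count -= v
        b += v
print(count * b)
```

783

v=-3: odd, count = 0*2+(-3) = -3; b=2
v=9: odd, count = (-3)*2+9 = 3; b=3
v=10: not odd, count = 3-10 = -7; b=13
v=9: odd, count = (-7)*2+9 = -5; b=14
v=11: odd, count = (-5)*2+11 = 1; b=15
v=11: odd, count = 1*2+11 = 13; b=16
v=13: odd, count = 13*2+13 = 39; b=17
v=6: not odd, count = 39-6 = 33; b=23
v=4: not odd, count = 33-4 = 29; b=27
count*b = 29*27 = 783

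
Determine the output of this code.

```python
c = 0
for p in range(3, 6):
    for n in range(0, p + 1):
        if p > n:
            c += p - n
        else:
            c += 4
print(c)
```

p=3,n=0: 3>0, c = 0+3 = 3
p=3,n=1: 3>1, c = 3+2 = 5
p=3,n=2: 3>2, c = 5+1 = 6
p=3,n=3: not 3>3, c = 6+4 = 10
p=4,n=0: 4>0, c = 10+4 = 14
p=4,n=1: 4>1, c = 14+3 = 17
p=4,n=2: 4>2, c = 17+2 = 19
p=4,n=3: 4>3, c = 19+1 = 20
p=4,n=4: not 4>4, c = 20+4 = 24
p=5,n=0: 5>0, c = 24+5 = 29
p=5,n=1: 5>1, c = 29+4 = 33
p=5,n=2: 5>2, c = 33+3 = 36
p=5,n=3: 5>3, c = 36+2 = 38
p=5,n=4: 5>4, c = 38+1 = 39
p=5,n=5: not 5>5, c = 39+4 = 43

43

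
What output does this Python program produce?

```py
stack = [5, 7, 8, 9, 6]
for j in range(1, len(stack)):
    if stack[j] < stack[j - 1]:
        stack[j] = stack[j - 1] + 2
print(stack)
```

[5, 7, 8, 9, 11]

j=1: 7>=5, unchanged → [5, 7, 8, 9, 6]
j=2: 8>=7, unchanged → [5, 7, 8, 9, 6]
j=3: 9>=8, unchanged → [5, 7, 8, 9, 6]
j=4: 6<9, stack[4] = 9+2 = 11 → [5, 7, 8, 9, 11]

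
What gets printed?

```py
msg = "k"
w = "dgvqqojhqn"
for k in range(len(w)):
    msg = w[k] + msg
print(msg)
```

nqhjoqqvgdk

k=0: prepend 'd' → 'dk'
k=1: prepend 'g' → 'gdk'
k=2: prepend 'v' → 'vgdk'
k=3: prepend 'q' → 'qvgdk'
k=4: prepend 'q' → 'qqvgdk'
k=5: prepend 'o' → 'oqqvgdk'
k=6: prepend 'j' → 'joqqvgdk'
k=7: prepend 'h' → 'hjoqqvgdk'
k=8: prepend 'q' → 'qhjoqqvgdk'
k=9: prepend 'n' → 'nqhjoqqvgdk'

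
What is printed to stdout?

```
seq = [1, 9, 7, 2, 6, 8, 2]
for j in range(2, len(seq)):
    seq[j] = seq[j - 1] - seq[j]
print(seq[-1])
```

-16

j=2: seq[2] = 9-7 = 2 → [1, 9, 2, 2, 6, 8, 2]
j=3: seq[3] = 2-2 = 0 → [1, 9, 2, 0, 6, 8, 2]
j=4: seq[4] = 0-6 = -6 → [1, 9, 2, 0, -6, 8, 2]
j=5: seq[5] = (-6)-8 = -14 → [1, 9, 2, 0, -6, -14, 2]
j=6: seq[6] = (-14)-2 = -16 → [1, 9, 2, 0, -6, -14, -16]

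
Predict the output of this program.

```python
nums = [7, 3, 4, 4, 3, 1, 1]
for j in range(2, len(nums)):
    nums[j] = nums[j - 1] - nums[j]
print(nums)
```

j=2: nums[2] = 3-4 = -1 → [7, 3, -1, 4, 3, 1, 1]
j=3: nums[3] = (-1)-4 = -5 → [7, 3, -1, -5, 3, 1, 1]
j=4: nums[4] = (-5)-3 = -8 → [7, 3, -1, -5, -8, 1, 1]
j=5: nums[5] = (-8)-1 = -9 → [7, 3, -1, -5, -8, -9, 1]
j=6: nums[6] = (-9)-1 = -10 → [7, 3, -1, -5, -8, -9, -10]

[7, 3, -1, -5, -8, -9, -10]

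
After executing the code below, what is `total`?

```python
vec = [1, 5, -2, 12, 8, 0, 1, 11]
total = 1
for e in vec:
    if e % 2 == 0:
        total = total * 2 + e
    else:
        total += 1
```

e=1: not even, total = 1+1 = 2
e=5: not even, total = 2+1 = 3
e=-2: even, total = 3*2+(-2) = 4
e=12: even, total = 4*2+12 = 20
e=8: even, total = 20*2+8 = 48
e=0: even, total = 48*2+0 = 96
e=1: not even, total = 96+1 = 97
e=11: not even, total = 97+1 = 98

98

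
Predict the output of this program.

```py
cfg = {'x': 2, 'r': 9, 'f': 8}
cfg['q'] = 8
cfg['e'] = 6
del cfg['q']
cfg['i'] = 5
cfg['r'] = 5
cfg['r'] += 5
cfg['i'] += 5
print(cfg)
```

cfg['q'] = 8 → {'x': 2, 'r': 9, 'f': 8, 'q': 8}
cfg['e'] = 6 → {'x': 2, 'r': 9, 'f': 8, 'q': 8, 'e': 6}
del 'q' → {'x': 2, 'r': 9, 'f': 8, 'e': 6}
cfg['i'] = 5 → {'x': 2, 'r': 9, 'f': 8, 'e': 6, 'i': 5}
cfg['r'] = 5 → {'x': 2, 'r': 5, 'f': 8, 'e': 6, 'i': 5}
cfg['r'] = 5+5 = 10 → {'x': 2, 'r': 10, 'f': 8, 'e': 6, 'i': 5}
cfg['i'] = 5+5 = 10 → {'x': 2, 'r': 10, 'f': 8, 'e': 6, 'i': 10}

{'x': 2, 'r': 10, 'f': 8, 'e': 6, 'i': 10}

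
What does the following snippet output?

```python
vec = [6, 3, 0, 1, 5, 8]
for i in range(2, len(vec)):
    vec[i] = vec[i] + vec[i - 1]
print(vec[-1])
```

17

i=2: vec[2] = 0+3 = 3 → [6, 3, 3, 1, 5, 8]
i=3: vec[3] = 1+3 = 4 → [6, 3, 3, 4, 5, 8]
i=4: vec[4] = 5+4 = 9 → [6, 3, 3, 4, 9, 8]
i=5: vec[5] = 8+9 = 17 → [6, 3, 3, 4, 9, 17]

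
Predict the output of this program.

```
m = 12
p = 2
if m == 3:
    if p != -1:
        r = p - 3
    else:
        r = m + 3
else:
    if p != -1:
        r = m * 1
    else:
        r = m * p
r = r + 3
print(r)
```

15

m=12, p=2
m == 3 is False; p != -1 is True
→ r = m * 1 = 12
r = 12+3 = 15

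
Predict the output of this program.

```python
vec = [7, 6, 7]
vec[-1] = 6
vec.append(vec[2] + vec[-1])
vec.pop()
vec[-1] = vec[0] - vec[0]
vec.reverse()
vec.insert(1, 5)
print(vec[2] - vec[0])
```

6

vec[-1] = 6 → [7, 6, 6]
append vec[2]+vec[-1] = 6+6 = 12 → [7, 6, 6, 12]
pop() removes 12 → [7, 6, 6]
vec[-1] = vec[0]-vec[0] = 7-7 = 0 → [7, 6, 0]
reverse → [0, 6, 7]
insert 5 at 1 → [0, 5, 6, 7]
vec[2]-vec[0] = 6-0 = 6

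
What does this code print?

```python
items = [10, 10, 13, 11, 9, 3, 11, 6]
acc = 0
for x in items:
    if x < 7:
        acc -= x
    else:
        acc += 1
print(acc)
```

-3

x=10: not <7, acc = 0+1 = 1
x=10: not <7, acc = 1+1 = 2
x=13: not <7, acc = 2+1 = 3
x=11: not <7, acc = 3+1 = 4
x=9: not <7, acc = 4+1 = 5
x=3: <7, acc = 5-3 = 2
x=11: not <7, acc = 2+1 = 3
x=6: <7, acc = 3-6 = -3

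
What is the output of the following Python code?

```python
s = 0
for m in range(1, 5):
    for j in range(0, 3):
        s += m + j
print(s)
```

m=1,j=0: s = 0+1 = 1
m=1,j=1: s = 1+2 = 3
m=1,j=2: s = 3+3 = 6
m=2,j=0: s = 6+2 = 8
m=2,j=1: s = 8+3 = 11
m=2,j=2: s = 11+4 = 15
m=3,j=0: s = 15+3 = 18
m=3,j=1: s = 18+4 = 22
m=3,j=2: s = 22+5 = 27
m=4,j=0: s = 27+4 = 31
m=4,j=1: s = 31+5 = 36
m=4,j=2: s = 36+6 = 42

42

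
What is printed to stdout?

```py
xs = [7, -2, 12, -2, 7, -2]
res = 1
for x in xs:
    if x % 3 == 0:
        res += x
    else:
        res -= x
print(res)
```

x=7: not %3==0, res = 1-7 = -6
x=-2: not %3==0, res = (-6)-(-2) = -4
x=12: %3==0, res = (-4)+12 = 8
x=-2: not %3==0, res = 8-(-2) = 10
x=7: not %3==0, res = 10-7 = 3
x=-2: not %3==0, res = 3-(-2) = 5

5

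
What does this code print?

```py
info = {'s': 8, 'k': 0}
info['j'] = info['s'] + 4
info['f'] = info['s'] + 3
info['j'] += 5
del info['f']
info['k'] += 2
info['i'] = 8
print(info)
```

info['j'] = info['s']+4 = 12 → {'s': 8, 'k': 0, 'j': 12}
info['f'] = info['s']+3 = 11 → {'s': 8, 'k': 0, 'j': 12, 'f': 11}
info['j'] = 12+5 = 17 → {'s': 8, 'k': 0, 'j': 17, 'f': 11}
del 'f' → {'s': 8, 'k': 0, 'j': 17}
info['k'] = 0+2 = 2 → {'s': 8, 'k': 2, 'j': 17}
info['i'] = 8 → {'s': 8, 'k': 2, 'j': 17, 'i': 8}

{'s': 8, 'k': 2, 'j': 17, 'i': 8}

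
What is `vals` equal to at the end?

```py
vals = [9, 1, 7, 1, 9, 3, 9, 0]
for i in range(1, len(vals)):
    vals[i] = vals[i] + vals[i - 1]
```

[9, 10, 17, 18, 27, 30, 39, 39]

i=1: vals[1] = 1+9 = 10 → [9, 10, 7, 1, 9, 3, 9, 0]
i=2: vals[2] = 7+10 = 17 → [9, 10, 17, 1, 9, 3, 9, 0]
i=3: vals[3] = 1+17 = 18 → [9, 10, 17, 18, 9, 3, 9, 0]
i=4: vals[4] = 9+18 = 27 → [9, 10, 17, 18, 27, 3, 9, 0]
i=5: vals[5] = 3+27 = 30 → [9, 10, 17, 18, 27, 30, 9, 0]
i=6: vals[6] = 9+30 = 39 → [9, 10, 17, 18, 27, 30, 39, 0]
i=7: vals[7] = 0+39 = 39 → [9, 10, 17, 18, 27, 30, 39, 39]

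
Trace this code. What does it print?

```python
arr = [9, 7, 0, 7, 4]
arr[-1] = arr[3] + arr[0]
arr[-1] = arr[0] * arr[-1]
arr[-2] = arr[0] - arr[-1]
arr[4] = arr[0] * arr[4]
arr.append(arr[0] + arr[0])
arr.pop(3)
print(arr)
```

[9, 7, 0, 1296, 18]

arr[-1] = arr[3]+arr[0] = 7+9 = 16 → [9, 7, 0, 7, 16]
arr[-1] = arr[0]*arr[-1] = 9*16 = 144 → [9, 7, 0, 7, 144]
arr[-2] = arr[0]-arr[-1] = 9-144 = -135 → [9, 7, 0, -135, 144]
arr[4] = arr[0]*arr[4] = 9*144 = 1296 → [9, 7, 0, -135, 1296]
append arr[0]+arr[0] = 9+9 = 18 → [9, 7, 0, -135, 1296, 18]
pop(3) removes -135 → [9, 7, 0, 1296, 18]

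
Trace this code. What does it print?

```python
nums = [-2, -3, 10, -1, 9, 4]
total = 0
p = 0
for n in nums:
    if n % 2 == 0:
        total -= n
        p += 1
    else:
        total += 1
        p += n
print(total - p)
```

-17

n=-2: even, total = 0-(-2) = 2; p=1
n=-3: not even, total = 2+1 = 3; p=-2
n=10: even, total = 3-10 = -7; p=-1
n=-1: not even, total = (-7)+1 = -6; p=-2
n=9: not even, total = (-6)+1 = -5; p=7
n=4: even, total = (-5)-4 = -9; p=8
total-p = (-9)-8 = -17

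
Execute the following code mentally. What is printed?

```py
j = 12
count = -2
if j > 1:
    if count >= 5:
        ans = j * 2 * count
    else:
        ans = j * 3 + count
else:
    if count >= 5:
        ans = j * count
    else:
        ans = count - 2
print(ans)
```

34

j=12, count=-2
j > 1 is True; count >= 5 is False
→ ans = j * 3 + count = 34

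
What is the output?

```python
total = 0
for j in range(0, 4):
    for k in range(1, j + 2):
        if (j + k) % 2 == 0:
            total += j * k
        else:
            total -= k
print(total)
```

j=0,k=1: odd sum, total = 0-1 = -1
j=1,k=1: even sum, total = (-1)+1 = 0
j=1,k=2: odd sum, total = 0-2 = -2
j=2,k=1: odd sum, total = (-2)-1 = -3
j=2,k=2: even sum, total = (-3)+4 = 1
j=2,k=3: odd sum, total = 1-3 = -2
j=3,k=1: even sum, total = (-2)+3 = 1
j=3,k=2: odd sum, total = 1-2 = -1
j=3,k=3: even sum, total = (-1)+9 = 8
j=3,k=4: odd sum, total = 8-4 = 4

4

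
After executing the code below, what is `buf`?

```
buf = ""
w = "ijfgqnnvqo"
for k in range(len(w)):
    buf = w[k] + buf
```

'oqvnnqgfji'

k=0: prepend 'i' → 'i'
k=1: prepend 'j' → 'ji'
k=2: prepend 'f' → 'fji'
k=3: prepend 'g' → 'gfji'
k=4: prepend 'q' → 'qgfji'
k=5: prepend 'n' → 'nqgfji'
k=6: prepend 'n' → 'nnqgfji'
k=7: prepend 'v' → 'vnnqgfji'
k=8: prepend 'q' → 'qvnnqgfji'
k=9: prepend 'o' → 'oqvnnqgfji'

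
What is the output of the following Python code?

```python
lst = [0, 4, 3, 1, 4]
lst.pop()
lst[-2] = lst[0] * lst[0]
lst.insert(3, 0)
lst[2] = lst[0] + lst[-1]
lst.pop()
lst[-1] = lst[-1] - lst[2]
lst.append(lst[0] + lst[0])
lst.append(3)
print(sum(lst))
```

pop() removes 4 → [0, 4, 3, 1]
lst[-2] = lst[0]*lst[0] = 0*0 = 0 → [0, 4, 0, 1]
insert 0 at 3 → [0, 4, 0, 0, 1]
lst[2] = lst[0]+lst[-1] = 0+1 = 1 → [0, 4, 1, 0, 1]
pop() removes 1 → [0, 4, 1, 0]
lst[-1] = lst[-1]-lst[2] = 0-1 = -1 → [0, 4, 1, -1]
append lst[0]+lst[0] = 0+0 = 0 → [0, 4, 1, -1, 0]
append 3 → [0, 4, 1, -1, 0, 3]
sum = 7

7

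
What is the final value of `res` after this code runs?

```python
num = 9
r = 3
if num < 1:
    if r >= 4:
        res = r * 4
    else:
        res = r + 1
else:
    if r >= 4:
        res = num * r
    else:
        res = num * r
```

27

num=9, r=3
num < 1 is False; r >= 4 is False
→ res = num * r = 27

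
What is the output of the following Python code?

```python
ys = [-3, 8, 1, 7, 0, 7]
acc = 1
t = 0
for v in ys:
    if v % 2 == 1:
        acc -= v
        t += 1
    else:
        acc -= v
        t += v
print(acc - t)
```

-31

v=-3: odd, acc = 1-(-3) = 4; t=1
v=8: not odd, acc = 4-8 = -4; t=9
v=1: odd, acc = (-4)-1 = -5; t=10
v=7: odd, acc = (-5)-7 = -12; t=11
v=0: not odd, acc = (-12)-0 = -12; t=11
v=7: odd, acc = (-12)-7 = -19; t=12
acc-t = (-19)-12 = -31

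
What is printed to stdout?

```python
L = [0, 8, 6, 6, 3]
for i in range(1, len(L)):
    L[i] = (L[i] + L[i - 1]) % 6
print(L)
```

i=1: L[1] = (8+0)%6 = 2 → [0, 2, 6, 6, 3]
i=2: L[2] = (6+2)%6 = 2 → [0, 2, 2, 6, 3]
i=3: L[3] = (6+2)%6 = 2 → [0, 2, 2, 2, 3]
i=4: L[4] = (3+2)%6 = 5 → [0, 2, 2, 2, 5]

[0, 2, 2, 2, 5]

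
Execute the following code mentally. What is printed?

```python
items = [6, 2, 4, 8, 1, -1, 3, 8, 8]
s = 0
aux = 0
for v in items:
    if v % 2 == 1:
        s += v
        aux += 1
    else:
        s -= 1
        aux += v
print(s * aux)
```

-117

v=6: not odd, s = 0-1 = -1; aux=6
v=2: not odd, s = (-1)-1 = -2; aux=8
v=4: not odd, s = (-2)-1 = -3; aux=12
v=8: not odd, s = (-3)-1 = -4; aux=20
v=1: odd, s = (-4)+1 = -3; aux=21
v=-1: odd, s = (-3)+(-1) = -4; aux=22
v=3: odd, s = (-4)+3 = -1; aux=23
v=8: not odd, s = (-1)-1 = -2; aux=31
v=8: not odd, s = (-2)-1 = -3; aux=39
s*aux = (-3)*39 = -117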